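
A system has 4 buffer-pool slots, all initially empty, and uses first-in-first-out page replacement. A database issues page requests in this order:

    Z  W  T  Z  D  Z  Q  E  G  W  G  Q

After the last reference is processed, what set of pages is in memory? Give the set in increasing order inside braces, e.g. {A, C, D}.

Z -> fault, frames [Z]
W -> fault, frames [Z, W]
T -> fault, frames [Z, W, T]
Z -> hit
D -> fault, frames [Z, W, T, D]
Z -> hit
Q -> fault, evict Z, frames [W, T, D, Q]
E -> fault, evict W, frames [T, D, Q, E]
G -> fault, evict T, frames [D, Q, E, G]
W -> fault, evict D, frames [Q, E, G, W]
G -> hit
Q -> hit

{E, G, Q, W}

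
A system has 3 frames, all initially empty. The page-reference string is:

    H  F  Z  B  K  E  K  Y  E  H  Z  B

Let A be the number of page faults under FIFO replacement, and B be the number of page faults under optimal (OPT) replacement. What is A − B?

1

Under FIFO: F F F F F F . F . F F F → 10 faults.
Under OPT: F F F F F F . F . . F F → 9 faults.
A − B = 10 − 9 = 1.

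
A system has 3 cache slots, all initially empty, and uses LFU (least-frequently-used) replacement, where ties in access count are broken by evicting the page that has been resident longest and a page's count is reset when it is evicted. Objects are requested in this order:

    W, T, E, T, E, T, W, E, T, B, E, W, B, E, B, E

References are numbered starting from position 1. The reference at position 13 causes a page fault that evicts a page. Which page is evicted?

pos 1: W → miss, frames {W}
pos 2: T → miss, frames {W,T}
pos 3: E → miss, frames {W,T,E}
pos 4: T → hit
pos 5: E → hit
pos 6: T → hit
pos 7: W → hit
pos 8: E → hit
pos 9: T → hit
pos 10: B → miss, evict W, frames {T,E,B}
pos 11: E → hit
pos 12: W → miss, evict B, frames {T,E,W}
pos 13: B → miss, evict W, frames {T,E,B}
At position 13, page W is evicted.

W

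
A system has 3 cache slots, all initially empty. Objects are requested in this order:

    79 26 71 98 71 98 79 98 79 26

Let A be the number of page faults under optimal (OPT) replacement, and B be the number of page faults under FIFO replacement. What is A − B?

Under OPT: F F F F . . . . . F → 5 faults.
Under FIFO: F F F F . . F . . F → 6 faults.
A − B = 5 − 6 = -1.

-1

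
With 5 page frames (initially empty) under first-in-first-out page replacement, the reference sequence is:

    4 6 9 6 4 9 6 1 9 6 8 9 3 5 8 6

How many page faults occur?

4: fault, frames (4)
6: fault, frames (4 6)
9: fault, frames (4 6 9)
6: hit
4: hit
9: hit
6: hit
1: fault, frames (4 6 9 1)
9: hit
6: hit
8: fault, frames (4 6 9 1 8)
9: hit
3: fault, evict 4, frames (6 9 1 8 3)
5: fault, evict 6, frames (9 1 8 3 5)
8: hit
6: fault, evict 9, frames (1 8 3 5 6)
Page faults: 8.

8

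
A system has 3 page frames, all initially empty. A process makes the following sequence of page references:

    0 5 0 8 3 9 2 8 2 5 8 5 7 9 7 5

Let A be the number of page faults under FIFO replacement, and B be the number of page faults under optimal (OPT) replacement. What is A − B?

Under FIFO: F F . F F F F F . F . . F F . . → 10 faults.
Under OPT: F F . F F F F . . . . . F F . . → 8 faults.
A − B = 10 − 8 = 2.

2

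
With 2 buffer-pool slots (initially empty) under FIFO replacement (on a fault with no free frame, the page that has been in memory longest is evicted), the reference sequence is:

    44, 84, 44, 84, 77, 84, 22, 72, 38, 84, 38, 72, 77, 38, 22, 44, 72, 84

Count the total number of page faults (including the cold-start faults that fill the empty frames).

44 -> fault, frames [44]
84 -> fault, frames [44, 84]
44 -> hit
84 -> hit
77 -> fault, evict 44, frames [84, 77]
84 -> hit
22 -> fault, evict 84, frames [77, 22]
72 -> fault, evict 77, frames [22, 72]
38 -> fault, evict 22, frames [72, 38]
84 -> fault, evict 72, frames [38, 84]
38 -> hit
72 -> fault, evict 38, frames [84, 72]
77 -> fault, evict 84, frames [72, 77]
38 -> fault, evict 72, frames [77, 38]
22 -> fault, evict 77, frames [38, 22]
44 -> fault, evict 38, frames [22, 44]
72 -> fault, evict 22, frames [44, 72]
84 -> fault, evict 44, frames [72, 84]
Page faults: 14.

14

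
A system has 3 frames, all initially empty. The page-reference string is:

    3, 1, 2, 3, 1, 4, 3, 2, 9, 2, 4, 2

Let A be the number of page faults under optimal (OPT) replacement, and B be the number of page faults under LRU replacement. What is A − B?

-2

Under OPT: F F F . . F . . F . . . → 5 faults.
Under LRU: F F F . . F . F F . F . → 7 faults.
A − B = 5 − 7 = -2.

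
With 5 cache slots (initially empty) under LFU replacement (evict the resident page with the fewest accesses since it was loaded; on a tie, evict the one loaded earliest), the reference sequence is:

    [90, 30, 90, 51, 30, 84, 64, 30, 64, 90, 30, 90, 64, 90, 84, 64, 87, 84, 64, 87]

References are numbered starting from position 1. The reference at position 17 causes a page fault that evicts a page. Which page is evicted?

pos 1: 90 -> fault, frames [90]
pos 2: 30 -> fault, frames [90, 30]
pos 3: 90 -> hit
pos 4: 51 -> fault, frames [90, 30, 51]
pos 5: 30 -> hit
pos 6: 84 -> fault, frames [90, 30, 51, 84]
pos 7: 64 -> fault, frames [90, 30, 51, 84, 64]
pos 8: 30 -> hit
pos 9: 64 -> hit
pos 10: 90 -> hit
pos 11: 30 -> hit
pos 12: 90 -> hit
pos 13: 64 -> hit
pos 14: 90 -> hit
pos 15: 84 -> hit
pos 16: 64 -> hit
pos 17: 87 -> fault, evict 51, frames [90, 30, 84, 64, 87]
At position 17, page 51 is evicted.

51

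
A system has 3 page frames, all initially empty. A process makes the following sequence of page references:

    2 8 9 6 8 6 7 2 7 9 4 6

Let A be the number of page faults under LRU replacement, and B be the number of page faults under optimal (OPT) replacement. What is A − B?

Under LRU: F F F F . . F F . F F F → 9 faults.
Under OPT: F F F F . . F . . F F . → 7 faults.
A − B = 9 − 7 = 2.

2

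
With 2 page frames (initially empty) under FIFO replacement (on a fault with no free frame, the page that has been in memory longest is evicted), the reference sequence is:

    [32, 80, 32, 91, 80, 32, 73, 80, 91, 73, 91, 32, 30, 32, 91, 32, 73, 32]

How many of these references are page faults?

32: miss, frames [32]
80: miss, frames [32, 80]
32: hit
91: miss, evict 32, frames [80, 91]
80: hit
32: miss, evict 80, frames [91, 32]
73: miss, evict 91, frames [32, 73]
80: miss, evict 32, frames [73, 80]
91: miss, evict 73, frames [80, 91]
73: miss, evict 80, frames [91, 73]
91: hit
32: miss, evict 91, frames [73, 32]
30: miss, evict 73, frames [32, 30]
32: hit
91: miss, evict 32, frames [30, 91]
32: miss, evict 30, frames [91, 32]
73: miss, evict 91, frames [32, 73]
32: hit
Page faults: 13.

13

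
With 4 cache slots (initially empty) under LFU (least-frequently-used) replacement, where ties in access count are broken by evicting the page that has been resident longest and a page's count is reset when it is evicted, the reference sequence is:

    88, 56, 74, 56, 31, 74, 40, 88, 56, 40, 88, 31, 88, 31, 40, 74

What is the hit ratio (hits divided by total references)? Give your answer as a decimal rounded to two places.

0.50

88: fault, frames [88]
56: fault, frames [88, 56]
74: fault, frames [88, 56, 74]
56: hit
31: fault, frames [88, 56, 74, 31]
74: hit
40: fault, evict 88, frames [56, 74, 31, 40]
88: fault, evict 31, frames [56, 74, 40, 88]
56: hit
40: hit
88: hit
31: fault, evict 74, frames [56, 40, 88, 31]
88: hit
31: hit
40: hit
74: fault, evict 31, frames [56, 40, 88, 74]
Hits: 8 of 16 references → 8/16 = 0.5000.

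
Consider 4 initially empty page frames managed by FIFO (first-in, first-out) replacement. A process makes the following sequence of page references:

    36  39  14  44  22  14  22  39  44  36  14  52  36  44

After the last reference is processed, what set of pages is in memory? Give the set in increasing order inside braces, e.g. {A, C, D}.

36 → fault, frames [36]
39 → fault, frames [36, 39]
14 → fault, frames [36, 39, 14]
44 → fault, frames [36, 39, 14, 44]
22 → fault, evict 36, frames [39, 14, 44, 22]
14 → hit
22 → hit
39 → hit
44 → hit
36 → fault, evict 39, frames [14, 44, 22, 36]
14 → hit
52 → fault, evict 14, frames [44, 22, 36, 52]
36 → hit
44 → hit

{22, 36, 44, 52}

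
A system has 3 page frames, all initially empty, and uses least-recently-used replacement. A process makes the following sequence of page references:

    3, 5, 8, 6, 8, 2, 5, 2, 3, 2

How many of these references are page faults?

7

3 → miss, frames [3]
5 → miss, frames [3, 5]
8 → miss, frames [3, 5, 8]
6 → miss, evict 3, frames [5, 8, 6]
8 → hit
2 → miss, evict 5, frames [6, 8, 2]
5 → miss, evict 6, frames [8, 2, 5]
2 → hit
3 → miss, evict 8, frames [5, 2, 3]
2 → hit
Page faults: 7.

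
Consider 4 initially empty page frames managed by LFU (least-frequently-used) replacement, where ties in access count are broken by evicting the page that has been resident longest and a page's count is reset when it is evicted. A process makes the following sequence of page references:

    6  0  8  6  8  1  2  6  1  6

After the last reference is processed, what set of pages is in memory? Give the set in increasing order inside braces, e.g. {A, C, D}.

6 -> fault, frames (6)
0 -> fault, frames (6 0)
8 -> fault, frames (6 0 8)
6 -> hit
8 -> hit
1 -> fault, frames (6 0 8 1)
2 -> fault, evict 0, frames (6 8 1 2)
6 -> hit
1 -> hit
6 -> hit

{1, 2, 6, 8}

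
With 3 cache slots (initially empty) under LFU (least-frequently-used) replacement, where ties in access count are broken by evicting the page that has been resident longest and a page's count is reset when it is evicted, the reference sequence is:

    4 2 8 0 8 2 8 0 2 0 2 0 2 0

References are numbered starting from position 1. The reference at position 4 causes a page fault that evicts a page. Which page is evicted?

pos 1: 4 -> miss, frames (4)
pos 2: 2 -> miss, frames (4 2)
pos 3: 8 -> miss, frames (4 2 8)
pos 4: 0 -> miss, evict 4, frames (2 8 0)
At position 4, page 4 is evicted.

4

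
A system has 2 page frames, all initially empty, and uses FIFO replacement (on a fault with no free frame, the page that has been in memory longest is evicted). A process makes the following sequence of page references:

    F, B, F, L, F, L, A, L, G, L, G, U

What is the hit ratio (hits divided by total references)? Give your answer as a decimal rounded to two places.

F: fault, frames [F]
B: fault, frames [F, B]
F: hit
L: fault, evict F, frames [B, L]
F: fault, evict B, frames [L, F]
L: hit
A: fault, evict L, frames [F, A]
L: fault, evict F, frames [A, L]
G: fault, evict A, frames [L, G]
L: hit
G: hit
U: fault, evict L, frames [G, U]
Hits: 4 of 12 references → 4/12 = 0.3333.

0.33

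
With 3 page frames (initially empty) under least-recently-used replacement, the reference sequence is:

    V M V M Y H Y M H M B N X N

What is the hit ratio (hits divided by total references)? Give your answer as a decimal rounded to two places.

V → miss, frames (V)
M → miss, frames (V M)
V → hit
M → hit
Y → miss, frames (V M Y)
H → miss, evict V, frames (M Y H)
Y → hit
M → hit
H → hit
M → hit
B → miss, evict Y, frames (H M B)
N → miss, evict H, frames (M B N)
X → miss, evict M, frames (B N X)
N → hit
Hits: 7 of 14 references → 7/14 = 0.5000.

0.50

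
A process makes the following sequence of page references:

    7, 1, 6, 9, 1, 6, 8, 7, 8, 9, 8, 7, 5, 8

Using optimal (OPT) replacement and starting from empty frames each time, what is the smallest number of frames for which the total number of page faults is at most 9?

f=1: 14 faults
f=2: 10 faults
f=3: 7 faults
f=4: 6 faults
f=5: 6 faults
f=6: 6 faults
Smallest f with faults ≤ 9 is 3.

3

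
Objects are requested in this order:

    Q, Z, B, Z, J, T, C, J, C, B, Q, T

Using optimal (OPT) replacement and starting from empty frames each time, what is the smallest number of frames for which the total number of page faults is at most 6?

5

f=1: 12 faults
f=2: 9 faults
f=3: 8 faults
f=4: 7 faults
f=5: 6 faults
f=6: 6 faults
Smallest f with faults ≤ 6 is 5.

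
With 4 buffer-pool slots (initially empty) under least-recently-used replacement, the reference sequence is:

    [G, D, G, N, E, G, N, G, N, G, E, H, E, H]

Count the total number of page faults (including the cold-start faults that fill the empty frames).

G -> miss, frames (G)
D -> miss, frames (G D)
G -> hit
N -> miss, frames (D G N)
E -> miss, frames (D G N E)
G -> hit
N -> hit
G -> hit
N -> hit
G -> hit
E -> hit
H -> miss, evict D, frames (N G E H)
E -> hit
H -> hit
Page faults: 5.

5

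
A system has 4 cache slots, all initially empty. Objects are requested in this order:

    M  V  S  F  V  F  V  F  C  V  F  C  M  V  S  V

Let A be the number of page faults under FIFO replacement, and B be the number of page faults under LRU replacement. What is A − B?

1

Under FIFO: F F F F . . . . F . . . F F F . → 8 faults.
Under LRU: F F F F . . . . F . . . F . F . → 7 faults.
A − B = 8 − 7 = 1.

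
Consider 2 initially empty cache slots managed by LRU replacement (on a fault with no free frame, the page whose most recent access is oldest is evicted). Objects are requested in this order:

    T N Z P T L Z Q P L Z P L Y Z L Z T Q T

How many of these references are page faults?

T → fault, frames (T)
N → fault, frames (T N)
Z → fault, evict T, frames (N Z)
P → fault, evict N, frames (Z P)
T → fault, evict Z, frames (P T)
L → fault, evict P, frames (T L)
Z → fault, evict T, frames (L Z)
Q → fault, evict L, frames (Z Q)
P → fault, evict Z, frames (Q P)
L → fault, evict Q, frames (P L)
Z → fault, evict P, frames (L Z)
P → fault, evict L, frames (Z P)
L → fault, evict Z, frames (P L)
Y → fault, evict P, frames (L Y)
Z → fault, evict L, frames (Y Z)
L → fault, evict Y, frames (Z L)
Z → hit
T → fault, evict L, frames (Z T)
Q → fault, evict Z, frames (T Q)
T → hit
Page faults: 18.

18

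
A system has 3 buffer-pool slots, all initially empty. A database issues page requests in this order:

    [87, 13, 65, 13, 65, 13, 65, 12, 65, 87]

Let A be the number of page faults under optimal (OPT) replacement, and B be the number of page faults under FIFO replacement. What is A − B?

Under OPT: F F F . . . . F . . → 4 faults.
Under FIFO: F F F . . . . F . F → 5 faults.
A − B = 4 − 5 = -1.

-1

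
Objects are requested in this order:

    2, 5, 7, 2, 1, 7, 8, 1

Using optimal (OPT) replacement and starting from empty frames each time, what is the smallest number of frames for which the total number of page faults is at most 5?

2

f=1: 8 faults
f=2: 5 faults
f=3: 5 faults
f=4: 5 faults
f=5: 5 faults
Smallest f with faults ≤ 5 is 2.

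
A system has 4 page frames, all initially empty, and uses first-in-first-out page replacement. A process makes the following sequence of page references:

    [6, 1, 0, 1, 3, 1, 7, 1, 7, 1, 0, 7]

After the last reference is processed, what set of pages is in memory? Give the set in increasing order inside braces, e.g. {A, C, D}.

{0, 1, 3, 7}

6 → miss, frames {6}
1 → miss, frames {6,1}
0 → miss, frames {6,1,0}
1 → hit
3 → miss, frames {6,1,0,3}
1 → hit
7 → miss, evict 6, frames {1,0,3,7}
1 → hit
7 → hit
1 → hit
0 → hit
7 → hit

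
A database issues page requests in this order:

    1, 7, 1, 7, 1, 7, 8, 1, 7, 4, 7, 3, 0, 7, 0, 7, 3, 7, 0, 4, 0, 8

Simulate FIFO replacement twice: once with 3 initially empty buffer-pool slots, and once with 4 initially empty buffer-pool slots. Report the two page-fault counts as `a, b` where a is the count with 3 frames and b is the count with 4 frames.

3 frames: F F . . . . F . . F . F F F . . . . . F . F → 9 faults.
4 frames: F F . . . . F . . F . F F F . . . . . . . F → 8 faults.
8 < 9: adding a frame reduced faults, as is typical.

9, 8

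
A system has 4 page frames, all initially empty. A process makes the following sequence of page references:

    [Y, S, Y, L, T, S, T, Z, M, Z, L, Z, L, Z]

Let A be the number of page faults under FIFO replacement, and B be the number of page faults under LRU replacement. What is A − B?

Under FIFO: F F . F F . . F F . . . . . → 6 faults.
Under LRU: F F . F F . . F F . F . . . → 7 faults.
A − B = 6 − 7 = -1.

-1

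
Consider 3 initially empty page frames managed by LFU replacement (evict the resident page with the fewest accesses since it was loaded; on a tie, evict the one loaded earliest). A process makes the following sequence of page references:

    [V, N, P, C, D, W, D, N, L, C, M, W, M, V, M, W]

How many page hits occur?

3

V: miss, frames (V)
N: miss, frames (V N)
P: miss, frames (V N P)
C: miss, evict V, frames (N P C)
D: miss, evict N, frames (P C D)
W: miss, evict P, frames (C D W)
D: hit
N: miss, evict C, frames (D W N)
L: miss, evict W, frames (D N L)
C: miss, evict N, frames (D L C)
M: miss, evict L, frames (D C M)
W: miss, evict C, frames (D M W)
M: hit
V: miss, evict W, frames (D M V)
M: hit
W: miss, evict V, frames (D M W)
Hits: 3.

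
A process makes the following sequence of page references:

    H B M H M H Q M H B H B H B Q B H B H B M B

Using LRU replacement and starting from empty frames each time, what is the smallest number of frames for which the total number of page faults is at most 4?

f=1: 22 faults
f=2: 11 faults
f=3: 7 faults
f=4: 4 faults
Smallest f with faults ≤ 4 is 4.

4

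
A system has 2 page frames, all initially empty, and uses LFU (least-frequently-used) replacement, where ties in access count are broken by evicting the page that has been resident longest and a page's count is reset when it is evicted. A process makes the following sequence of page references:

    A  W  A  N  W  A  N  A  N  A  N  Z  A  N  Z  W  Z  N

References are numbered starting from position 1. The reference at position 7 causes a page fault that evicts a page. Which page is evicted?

W

pos 1: A -> miss, frames [A]
pos 2: W -> miss, frames [A, W]
pos 3: A -> hit
pos 4: N -> miss, evict W, frames [A, N]
pos 5: W -> miss, evict N, frames [A, W]
pos 6: A -> hit
pos 7: N -> miss, evict W, frames [A, N]
At position 7, page W is evicted.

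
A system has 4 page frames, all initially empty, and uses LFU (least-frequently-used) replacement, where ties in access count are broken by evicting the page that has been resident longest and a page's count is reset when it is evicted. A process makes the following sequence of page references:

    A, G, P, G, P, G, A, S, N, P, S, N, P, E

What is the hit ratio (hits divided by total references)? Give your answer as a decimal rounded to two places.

0.43

A: fault, frames {A}
G: fault, frames {A,G}
P: fault, frames {A,G,P}
G: hit
P: hit
G: hit
A: hit
S: fault, frames {A,G,P,S}
N: fault, evict S, frames {A,G,P,N}
P: hit
S: fault, evict N, frames {A,G,P,S}
N: fault, evict S, frames {A,G,P,N}
P: hit
E: fault, evict N, frames {A,G,P,E}
Hits: 6 of 14 references → 6/14 = 0.4286.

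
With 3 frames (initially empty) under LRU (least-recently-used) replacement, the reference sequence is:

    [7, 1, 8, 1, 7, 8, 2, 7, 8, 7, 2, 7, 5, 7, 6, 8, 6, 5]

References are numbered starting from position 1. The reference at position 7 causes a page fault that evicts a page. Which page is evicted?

1

pos 1: 7 → fault, frames {7}
pos 2: 1 → fault, frames {7,1}
pos 3: 8 → fault, frames {7,1,8}
pos 4: 1 → hit
pos 5: 7 → hit
pos 6: 8 → hit
pos 7: 2 → fault, evict 1, frames {7,8,2}
At position 7, page 1 is evicted.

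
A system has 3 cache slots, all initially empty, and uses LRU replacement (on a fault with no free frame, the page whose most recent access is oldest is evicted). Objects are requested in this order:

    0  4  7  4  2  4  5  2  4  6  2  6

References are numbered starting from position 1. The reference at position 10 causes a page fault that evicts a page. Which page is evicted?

5

pos 1: 0 → fault, frames [0]
pos 2: 4 → fault, frames [0, 4]
pos 3: 7 → fault, frames [0, 4, 7]
pos 4: 4 → hit
pos 5: 2 → fault, evict 0, frames [7, 4, 2]
pos 6: 4 → hit
pos 7: 5 → fault, evict 7, frames [2, 4, 5]
pos 8: 2 → hit
pos 9: 4 → hit
pos 10: 6 → fault, evict 5, frames [2, 4, 6]
At position 10, page 5 is evicted.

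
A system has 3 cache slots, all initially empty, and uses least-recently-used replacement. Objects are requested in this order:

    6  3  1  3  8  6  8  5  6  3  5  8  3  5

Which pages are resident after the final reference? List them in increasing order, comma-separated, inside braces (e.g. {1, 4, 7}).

{3, 5, 8}

6 -> miss, frames [6]
3 -> miss, frames [6, 3]
1 -> miss, frames [6, 3, 1]
3 -> hit
8 -> miss, evict 6, frames [1, 3, 8]
6 -> miss, evict 1, frames [3, 8, 6]
8 -> hit
5 -> miss, evict 3, frames [6, 8, 5]
6 -> hit
3 -> miss, evict 8, frames [5, 6, 3]
5 -> hit
8 -> miss, evict 6, frames [3, 5, 8]
3 -> hit
5 -> hit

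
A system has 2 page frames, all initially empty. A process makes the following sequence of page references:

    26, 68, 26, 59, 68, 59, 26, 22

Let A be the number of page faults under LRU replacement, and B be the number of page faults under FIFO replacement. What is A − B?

1

Under LRU: F F . F F . F F → 6 faults.
Under FIFO: F F . F . . F F → 5 faults.
A − B = 6 − 5 = 1.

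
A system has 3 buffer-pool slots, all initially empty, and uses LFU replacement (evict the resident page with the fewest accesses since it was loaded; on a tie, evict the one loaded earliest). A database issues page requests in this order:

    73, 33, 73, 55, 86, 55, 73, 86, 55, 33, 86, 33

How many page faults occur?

73: fault, frames (73)
33: fault, frames (73 33)
73: hit
55: fault, frames (73 33 55)
86: fault, evict 33, frames (73 55 86)
55: hit
73: hit
86: hit
55: hit
33: fault, evict 86, frames (73 55 33)
86: fault, evict 33, frames (73 55 86)
33: fault, evict 86, frames (73 55 33)
Page faults: 7.

7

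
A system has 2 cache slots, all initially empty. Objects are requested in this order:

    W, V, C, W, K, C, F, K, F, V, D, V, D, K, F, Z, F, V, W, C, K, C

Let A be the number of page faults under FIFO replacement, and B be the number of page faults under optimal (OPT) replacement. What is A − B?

3

Under FIFO: F F F F F F F F . F F . . F F F . F F F F . → 17 faults.
Under OPT: F F F . F . F . . F F . . F F F . F F F F . → 14 faults.
A − B = 17 − 14 = 3.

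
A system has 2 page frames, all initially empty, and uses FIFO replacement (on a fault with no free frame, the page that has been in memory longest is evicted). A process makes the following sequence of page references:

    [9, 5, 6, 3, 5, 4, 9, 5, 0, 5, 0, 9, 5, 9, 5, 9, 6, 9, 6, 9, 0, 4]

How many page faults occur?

9 → miss, frames (9)
5 → miss, frames (9 5)
6 → miss, evict 9, frames (5 6)
3 → miss, evict 5, frames (6 3)
5 → miss, evict 6, frames (3 5)
4 → miss, evict 3, frames (5 4)
9 → miss, evict 5, frames (4 9)
5 → miss, evict 4, frames (9 5)
0 → miss, evict 9, frames (5 0)
5 → hit
0 → hit
9 → miss, evict 5, frames (0 9)
5 → miss, evict 0, frames (9 5)
9 → hit
5 → hit
9 → hit
6 → miss, evict 9, frames (5 6)
9 → miss, evict 5, frames (6 9)
6 → hit
9 → hit
0 → miss, evict 6, frames (9 0)
4 → miss, evict 9, frames (0 4)
Page faults: 15.

15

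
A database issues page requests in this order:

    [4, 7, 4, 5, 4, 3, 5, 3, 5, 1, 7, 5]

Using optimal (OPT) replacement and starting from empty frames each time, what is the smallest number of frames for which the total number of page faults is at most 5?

3

f=1: 12 faults
f=2: 6 faults
f=3: 5 faults
f=4: 5 faults
f=5: 5 faults
Smallest f with faults ≤ 5 is 3.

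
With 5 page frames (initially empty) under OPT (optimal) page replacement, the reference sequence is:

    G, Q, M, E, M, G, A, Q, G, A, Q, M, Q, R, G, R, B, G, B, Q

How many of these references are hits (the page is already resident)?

G: fault, frames (G)
Q: fault, frames (G Q)
M: fault, frames (G Q M)
E: fault, frames (G Q M E)
M: hit
G: hit
A: fault, frames (G Q M E A)
Q: hit
G: hit
A: hit
Q: hit
M: hit
Q: hit
R: fault, evict A, frames (G Q M E R)
G: hit
R: hit
B: fault, evict R, frames (G Q M E B)
G: hit
B: hit
Q: hit
Hits: 13.

13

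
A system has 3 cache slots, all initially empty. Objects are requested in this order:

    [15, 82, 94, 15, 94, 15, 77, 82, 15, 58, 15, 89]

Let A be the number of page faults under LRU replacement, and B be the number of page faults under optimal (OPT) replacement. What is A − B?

1

Under LRU: F F F . . . F F . F . F → 7 faults.
Under OPT: F F F . . . F . . F . F → 6 faults.
A − B = 7 − 6 = 1.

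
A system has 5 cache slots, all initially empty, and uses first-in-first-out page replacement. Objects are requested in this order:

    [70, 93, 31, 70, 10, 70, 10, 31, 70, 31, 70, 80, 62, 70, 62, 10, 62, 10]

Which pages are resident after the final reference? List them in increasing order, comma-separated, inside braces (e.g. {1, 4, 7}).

{10, 31, 62, 70, 80}

70: fault, frames (70)
93: fault, frames (70 93)
31: fault, frames (70 93 31)
70: hit
10: fault, frames (70 93 31 10)
70: hit
10: hit
31: hit
70: hit
31: hit
70: hit
80: fault, frames (70 93 31 10 80)
62: fault, evict 70, frames (93 31 10 80 62)
70: fault, evict 93, frames (31 10 80 62 70)
62: hit
10: hit
62: hit
10: hit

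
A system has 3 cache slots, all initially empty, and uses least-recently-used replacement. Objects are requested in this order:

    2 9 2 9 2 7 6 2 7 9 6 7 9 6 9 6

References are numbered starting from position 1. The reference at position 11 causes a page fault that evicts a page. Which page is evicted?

2

pos 1: 2 → fault, frames [2]
pos 2: 9 → fault, frames [2, 9]
pos 3: 2 → hit
pos 4: 9 → hit
pos 5: 2 → hit
pos 6: 7 → fault, frames [9, 2, 7]
pos 7: 6 → fault, evict 9, frames [2, 7, 6]
pos 8: 2 → hit
pos 9: 7 → hit
pos 10: 9 → fault, evict 6, frames [2, 7, 9]
pos 11: 6 → fault, evict 2, frames [7, 9, 6]
At position 11, page 2 is evicted.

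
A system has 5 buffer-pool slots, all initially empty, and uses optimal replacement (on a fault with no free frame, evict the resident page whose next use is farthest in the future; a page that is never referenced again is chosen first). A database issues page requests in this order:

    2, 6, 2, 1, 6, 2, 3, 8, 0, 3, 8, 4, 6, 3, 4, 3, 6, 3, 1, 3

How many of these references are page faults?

2 → miss, frames (2)
6 → miss, frames (2 6)
2 → hit
1 → miss, frames (2 6 1)
6 → hit
2 → hit
3 → miss, frames (2 6 1 3)
8 → miss, frames (2 6 1 3 8)
0 → miss, evict 2, frames (6 1 3 8 0)
3 → hit
8 → hit
4 → miss, evict 0, frames (6 1 3 8 4)
6 → hit
3 → hit
4 → hit
3 → hit
6 → hit
3 → hit
1 → hit
3 → hit
Page faults: 7.

7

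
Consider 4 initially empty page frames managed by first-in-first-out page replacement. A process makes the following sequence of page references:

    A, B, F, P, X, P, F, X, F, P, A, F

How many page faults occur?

6

A -> miss, frames (A)
B -> miss, frames (A B)
F -> miss, frames (A B F)
P -> miss, frames (A B F P)
X -> miss, evict A, frames (B F P X)
P -> hit
F -> hit
X -> hit
F -> hit
P -> hit
A -> miss, evict B, frames (F P X A)
F -> hit
Page faults: 6.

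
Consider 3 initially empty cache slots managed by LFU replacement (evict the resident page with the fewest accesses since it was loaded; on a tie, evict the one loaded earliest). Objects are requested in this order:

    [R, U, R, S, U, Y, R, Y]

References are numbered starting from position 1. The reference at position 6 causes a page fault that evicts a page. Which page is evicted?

pos 1: R: miss, frames {R}
pos 2: U: miss, frames {R,U}
pos 3: R: hit
pos 4: S: miss, frames {R,U,S}
pos 5: U: hit
pos 6: Y: miss, evict S, frames {R,U,Y}
At position 6, page S is evicted.

S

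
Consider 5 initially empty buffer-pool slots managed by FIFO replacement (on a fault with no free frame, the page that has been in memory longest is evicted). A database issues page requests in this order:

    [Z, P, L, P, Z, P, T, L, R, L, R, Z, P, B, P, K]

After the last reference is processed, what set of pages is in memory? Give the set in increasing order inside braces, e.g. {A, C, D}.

Z → fault, frames (Z)
P → fault, frames (Z P)
L → fault, frames (Z P L)
P → hit
Z → hit
P → hit
T → fault, frames (Z P L T)
L → hit
R → fault, frames (Z P L T R)
L → hit
R → hit
Z → hit
P → hit
B → fault, evict Z, frames (P L T R B)
P → hit
K → fault, evict P, frames (L T R B K)

{B, K, L, R, T}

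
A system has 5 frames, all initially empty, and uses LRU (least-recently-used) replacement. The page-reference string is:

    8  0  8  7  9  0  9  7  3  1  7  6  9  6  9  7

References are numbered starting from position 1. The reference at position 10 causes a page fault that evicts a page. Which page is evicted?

8

pos 1: 8 -> miss, frames (8)
pos 2: 0 -> miss, frames (8 0)
pos 3: 8 -> hit
pos 4: 7 -> miss, frames (0 8 7)
pos 5: 9 -> miss, frames (0 8 7 9)
pos 6: 0 -> hit
pos 7: 9 -> hit
pos 8: 7 -> hit
pos 9: 3 -> miss, frames (8 0 9 7 3)
pos 10: 1 -> miss, evict 8, frames (0 9 7 3 1)
At position 10, page 8 is evicted.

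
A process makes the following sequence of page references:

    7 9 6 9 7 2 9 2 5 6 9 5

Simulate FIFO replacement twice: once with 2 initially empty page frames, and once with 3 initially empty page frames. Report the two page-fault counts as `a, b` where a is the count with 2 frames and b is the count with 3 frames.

10, 6

2 frames: F F F . F F F . F F F F → 10 faults.
3 frames: F F F . . F . . F . F . → 6 faults.
6 < 10: adding a frame reduced faults, as is typical.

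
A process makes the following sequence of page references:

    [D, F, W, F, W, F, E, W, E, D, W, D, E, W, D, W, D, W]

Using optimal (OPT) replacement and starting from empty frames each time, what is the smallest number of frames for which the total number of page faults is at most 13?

f=1: 18 faults
f=2: 7 faults
f=3: 4 faults
f=4: 4 faults
Smallest f with faults ≤ 13 is 2.

2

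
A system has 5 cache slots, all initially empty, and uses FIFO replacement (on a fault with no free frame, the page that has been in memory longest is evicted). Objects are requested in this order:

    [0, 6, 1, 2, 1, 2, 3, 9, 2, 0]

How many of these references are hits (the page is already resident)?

3

0 -> fault, frames {0}
6 -> fault, frames {0,6}
1 -> fault, frames {0,6,1}
2 -> fault, frames {0,6,1,2}
1 -> hit
2 -> hit
3 -> fault, frames {0,6,1,2,3}
9 -> fault, evict 0, frames {6,1,2,3,9}
2 -> hit
0 -> fault, evict 6, frames {1,2,3,9,0}
Hits: 3.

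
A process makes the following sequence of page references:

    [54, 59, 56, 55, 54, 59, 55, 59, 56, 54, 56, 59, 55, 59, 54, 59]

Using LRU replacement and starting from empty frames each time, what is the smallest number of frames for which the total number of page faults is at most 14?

2

f=1: 16 faults
f=2: 12 faults
f=3: 10 faults
f=4: 4 faults
Smallest f with faults ≤ 14 is 2.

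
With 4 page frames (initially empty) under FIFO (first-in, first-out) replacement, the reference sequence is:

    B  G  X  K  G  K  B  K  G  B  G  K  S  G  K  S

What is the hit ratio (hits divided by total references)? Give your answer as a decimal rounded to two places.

0.69

B -> miss, frames {B}
G -> miss, frames {B,G}
X -> miss, frames {B,G,X}
K -> miss, frames {B,G,X,K}
G -> hit
K -> hit
B -> hit
K -> hit
G -> hit
B -> hit
G -> hit
K -> hit
S -> miss, evict B, frames {G,X,K,S}
G -> hit
K -> hit
S -> hit
Hits: 11 of 16 references → 11/16 = 0.6875.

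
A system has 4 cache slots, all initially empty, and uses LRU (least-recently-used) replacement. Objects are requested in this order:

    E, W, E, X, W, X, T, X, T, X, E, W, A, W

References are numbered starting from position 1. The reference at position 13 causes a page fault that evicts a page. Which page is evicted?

pos 1: E → fault, frames (E)
pos 2: W → fault, frames (E W)
pos 3: E → hit
pos 4: X → fault, frames (W E X)
pos 5: W → hit
pos 6: X → hit
pos 7: T → fault, frames (E W X T)
pos 8: X → hit
pos 9: T → hit
pos 10: X → hit
pos 11: E → hit
pos 12: W → hit
pos 13: A → fault, evict T, frames (X E W A)
At position 13, page T is evicted.

T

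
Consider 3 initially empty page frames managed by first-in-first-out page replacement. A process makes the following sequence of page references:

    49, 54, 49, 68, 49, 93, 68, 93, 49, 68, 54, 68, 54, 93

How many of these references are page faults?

49 → fault, frames (49)
54 → fault, frames (49 54)
49 → hit
68 → fault, frames (49 54 68)
49 → hit
93 → fault, evict 49, frames (54 68 93)
68 → hit
93 → hit
49 → fault, evict 54, frames (68 93 49)
68 → hit
54 → fault, evict 68, frames (93 49 54)
68 → fault, evict 93, frames (49 54 68)
54 → hit
93 → fault, evict 49, frames (54 68 93)
Page faults: 8.

8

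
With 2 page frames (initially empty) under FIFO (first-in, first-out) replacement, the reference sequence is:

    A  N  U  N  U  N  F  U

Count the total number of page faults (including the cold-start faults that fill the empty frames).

4

A -> miss, frames {A}
N -> miss, frames {A,N}
U -> miss, evict A, frames {N,U}
N -> hit
U -> hit
N -> hit
F -> miss, evict N, frames {U,F}
U -> hit
Page faults: 4.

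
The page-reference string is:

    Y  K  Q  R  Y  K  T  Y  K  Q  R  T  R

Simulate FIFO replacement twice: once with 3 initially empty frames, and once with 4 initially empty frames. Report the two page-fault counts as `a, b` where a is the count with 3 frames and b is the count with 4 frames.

9, 10

3 frames: F F F F F F F . . F F . . → 9 faults.
4 frames: F F F F . . F F F F F F . → 10 faults.
10 > 9: adding a frame increased faults — Belady's anomaly.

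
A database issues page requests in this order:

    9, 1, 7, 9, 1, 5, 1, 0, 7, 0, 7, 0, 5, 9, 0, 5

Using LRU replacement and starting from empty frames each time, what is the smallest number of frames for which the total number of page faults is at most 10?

3

f=1: 16 faults
f=2: 12 faults
f=3: 8 faults
f=4: 7 faults
f=5: 5 faults
Smallest f with faults ≤ 10 is 3.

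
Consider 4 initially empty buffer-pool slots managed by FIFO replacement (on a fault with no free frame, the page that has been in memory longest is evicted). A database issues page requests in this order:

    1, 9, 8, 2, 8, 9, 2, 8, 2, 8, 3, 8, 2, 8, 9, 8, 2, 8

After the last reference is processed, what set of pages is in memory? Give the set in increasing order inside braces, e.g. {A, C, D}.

1 → miss, frames [1]
9 → miss, frames [1, 9]
8 → miss, frames [1, 9, 8]
2 → miss, frames [1, 9, 8, 2]
8 → hit
9 → hit
2 → hit
8 → hit
2 → hit
8 → hit
3 → miss, evict 1, frames [9, 8, 2, 3]
8 → hit
2 → hit
8 → hit
9 → hit
8 → hit
2 → hit
8 → hit

{2, 3, 8, 9}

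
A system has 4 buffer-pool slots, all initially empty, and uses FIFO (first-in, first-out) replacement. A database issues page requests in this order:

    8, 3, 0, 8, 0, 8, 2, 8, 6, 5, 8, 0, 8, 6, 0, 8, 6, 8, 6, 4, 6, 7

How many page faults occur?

8 -> fault, frames (8)
3 -> fault, frames (8 3)
0 -> fault, frames (8 3 0)
8 -> hit
0 -> hit
8 -> hit
2 -> fault, frames (8 3 0 2)
8 -> hit
6 -> fault, evict 8, frames (3 0 2 6)
5 -> fault, evict 3, frames (0 2 6 5)
8 -> fault, evict 0, frames (2 6 5 8)
0 -> fault, evict 2, frames (6 5 8 0)
8 -> hit
6 -> hit
0 -> hit
8 -> hit
6 -> hit
8 -> hit
6 -> hit
4 -> fault, evict 6, frames (5 8 0 4)
6 -> fault, evict 5, frames (8 0 4 6)
7 -> fault, evict 8, frames (0 4 6 7)
Page faults: 11.

11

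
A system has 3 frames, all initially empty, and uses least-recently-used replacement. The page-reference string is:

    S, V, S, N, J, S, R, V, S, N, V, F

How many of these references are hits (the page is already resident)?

S -> fault, frames [S]
V -> fault, frames [S, V]
S -> hit
N -> fault, frames [V, S, N]
J -> fault, evict V, frames [S, N, J]
S -> hit
R -> fault, evict N, frames [J, S, R]
V -> fault, evict J, frames [S, R, V]
S -> hit
N -> fault, evict R, frames [V, S, N]
V -> hit
F -> fault, evict S, frames [N, V, F]
Hits: 4.

4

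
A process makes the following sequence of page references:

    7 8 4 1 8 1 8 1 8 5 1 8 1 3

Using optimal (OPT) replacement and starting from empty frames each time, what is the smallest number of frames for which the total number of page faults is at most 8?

2

f=1: 14 faults
f=2: 7 faults
f=3: 6 faults
f=4: 6 faults
f=5: 6 faults
f=6: 6 faults
Smallest f with faults ≤ 8 is 2.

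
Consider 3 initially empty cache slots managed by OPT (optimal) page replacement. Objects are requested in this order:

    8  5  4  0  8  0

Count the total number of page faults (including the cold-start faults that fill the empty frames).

8 -> miss, frames {8}
5 -> miss, frames {8,5}
4 -> miss, frames {8,5,4}
0 -> miss, evict 4, frames {8,5,0}
8 -> hit
0 -> hit
Page faults: 4.

4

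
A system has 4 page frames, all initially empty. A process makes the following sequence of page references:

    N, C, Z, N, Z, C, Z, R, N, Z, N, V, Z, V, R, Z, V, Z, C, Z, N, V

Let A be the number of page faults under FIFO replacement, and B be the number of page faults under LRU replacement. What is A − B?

-1

Under FIFO: F F F . . . . F . . . F . . . . . . . . F . → 6 faults.
Under LRU: F F F . . . . F . . . F . . . . . . F . F . → 7 faults.
A − B = 6 − 7 = -1.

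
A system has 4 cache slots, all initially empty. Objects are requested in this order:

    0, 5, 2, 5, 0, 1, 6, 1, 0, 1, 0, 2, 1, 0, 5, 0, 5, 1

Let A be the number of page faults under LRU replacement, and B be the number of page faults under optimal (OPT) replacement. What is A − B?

1

Under LRU: F F F . . F F . . . . F . . F . . . → 7 faults.
Under OPT: F F F . . F F . . . . . . . F . . . → 6 faults.
A − B = 7 − 6 = 1.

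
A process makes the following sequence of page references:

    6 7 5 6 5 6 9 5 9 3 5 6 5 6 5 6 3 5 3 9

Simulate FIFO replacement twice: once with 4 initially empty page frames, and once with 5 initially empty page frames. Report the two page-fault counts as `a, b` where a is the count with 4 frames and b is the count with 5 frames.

4 frames: F F F . . . F . . F . F . . . . . . . . → 6 faults.
5 frames: F F F . . . F . . F . . . . . . . . . . → 5 faults.
5 < 6: adding a frame reduced faults, as is typical.

6, 5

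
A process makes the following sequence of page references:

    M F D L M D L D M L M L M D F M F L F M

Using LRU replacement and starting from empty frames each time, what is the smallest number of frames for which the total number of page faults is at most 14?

f=1: 20 faults
f=2: 14 faults
f=3: 7 faults
f=4: 4 faults
Smallest f with faults ≤ 14 is 2.

2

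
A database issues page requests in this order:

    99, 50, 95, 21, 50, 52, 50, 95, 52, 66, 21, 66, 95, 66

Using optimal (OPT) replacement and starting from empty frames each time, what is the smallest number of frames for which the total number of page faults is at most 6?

f=1: 14 faults
f=2: 9 faults
f=3: 7 faults
f=4: 6 faults
f=5: 6 faults
f=6: 6 faults
Smallest f with faults ≤ 6 is 4.

4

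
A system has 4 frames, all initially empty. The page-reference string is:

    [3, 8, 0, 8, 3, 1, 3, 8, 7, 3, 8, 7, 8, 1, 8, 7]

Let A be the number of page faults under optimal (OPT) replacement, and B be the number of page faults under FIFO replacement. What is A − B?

-2

Under OPT: F F F . . F . . F . . . . . . . → 5 faults.
Under FIFO: F F F . . F . . F F F . . . . . → 7 faults.
A − B = 5 − 7 = -2.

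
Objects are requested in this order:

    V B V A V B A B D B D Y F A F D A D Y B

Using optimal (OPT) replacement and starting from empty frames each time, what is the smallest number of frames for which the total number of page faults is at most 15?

f=1: 20 faults
f=2: 11 faults
f=3: 8 faults
f=4: 7 faults
f=5: 6 faults
f=6: 6 faults
Smallest f with faults ≤ 15 is 2.

2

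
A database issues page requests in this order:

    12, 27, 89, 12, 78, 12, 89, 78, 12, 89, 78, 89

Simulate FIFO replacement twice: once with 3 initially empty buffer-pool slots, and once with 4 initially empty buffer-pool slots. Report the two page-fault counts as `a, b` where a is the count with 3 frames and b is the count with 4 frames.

5, 4

3 frames: F F F . F F . . . . . . → 5 faults.
4 frames: F F F . F . . . . . . . → 4 faults.
4 < 5: adding a frame reduced faults, as is typical.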